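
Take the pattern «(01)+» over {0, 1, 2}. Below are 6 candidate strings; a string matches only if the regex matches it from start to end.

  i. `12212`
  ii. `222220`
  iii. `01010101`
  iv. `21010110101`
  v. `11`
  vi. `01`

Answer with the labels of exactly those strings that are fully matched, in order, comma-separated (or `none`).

iii, vi

i → no match — must start with `01`
ii → no match — must start with `01`
iii → match
iv → no match — must start with `01`
v → no match — must start with `01`
vi → match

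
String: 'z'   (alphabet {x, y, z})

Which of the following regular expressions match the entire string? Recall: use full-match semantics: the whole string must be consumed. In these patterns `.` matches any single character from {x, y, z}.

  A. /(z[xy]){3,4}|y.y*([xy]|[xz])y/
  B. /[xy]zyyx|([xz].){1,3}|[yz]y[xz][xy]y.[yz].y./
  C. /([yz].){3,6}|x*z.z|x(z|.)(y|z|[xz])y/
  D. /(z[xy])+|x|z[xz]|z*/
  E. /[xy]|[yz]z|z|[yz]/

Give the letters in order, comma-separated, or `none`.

D, E

A → no match
B → no match
C → no match
D → match
E → match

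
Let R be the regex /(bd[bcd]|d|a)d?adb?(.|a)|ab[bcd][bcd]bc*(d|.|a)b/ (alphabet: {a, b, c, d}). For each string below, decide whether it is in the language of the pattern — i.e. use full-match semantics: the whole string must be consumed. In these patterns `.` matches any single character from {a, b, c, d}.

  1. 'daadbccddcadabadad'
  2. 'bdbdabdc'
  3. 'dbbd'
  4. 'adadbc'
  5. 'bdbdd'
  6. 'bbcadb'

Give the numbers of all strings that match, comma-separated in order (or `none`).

4

1 → no match
2 → no match
3 → no match
4 → match
5 → no match
6 → no match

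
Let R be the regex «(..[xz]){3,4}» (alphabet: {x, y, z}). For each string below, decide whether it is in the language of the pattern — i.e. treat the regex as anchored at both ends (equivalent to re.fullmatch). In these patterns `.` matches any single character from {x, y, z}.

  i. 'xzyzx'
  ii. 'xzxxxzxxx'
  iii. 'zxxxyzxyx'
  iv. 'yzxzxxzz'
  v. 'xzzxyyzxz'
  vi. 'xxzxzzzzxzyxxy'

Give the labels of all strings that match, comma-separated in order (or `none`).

i. 'xzyzx' → no match
ii. 'xzxxxzxxx' → match
iii. 'zxxxyzxyx' → match
iv. 'yzxzxxzz' → no match
v. 'xzzxyyzxz' → no match
vi → no match

ii, iii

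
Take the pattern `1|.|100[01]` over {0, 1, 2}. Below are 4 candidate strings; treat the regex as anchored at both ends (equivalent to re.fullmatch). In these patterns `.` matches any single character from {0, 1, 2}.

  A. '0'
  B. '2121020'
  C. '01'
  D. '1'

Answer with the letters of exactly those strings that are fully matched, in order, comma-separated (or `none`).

A. '0' → match
B. '2121020' → no match
C. '01' → no match
D. '1' → match

A, D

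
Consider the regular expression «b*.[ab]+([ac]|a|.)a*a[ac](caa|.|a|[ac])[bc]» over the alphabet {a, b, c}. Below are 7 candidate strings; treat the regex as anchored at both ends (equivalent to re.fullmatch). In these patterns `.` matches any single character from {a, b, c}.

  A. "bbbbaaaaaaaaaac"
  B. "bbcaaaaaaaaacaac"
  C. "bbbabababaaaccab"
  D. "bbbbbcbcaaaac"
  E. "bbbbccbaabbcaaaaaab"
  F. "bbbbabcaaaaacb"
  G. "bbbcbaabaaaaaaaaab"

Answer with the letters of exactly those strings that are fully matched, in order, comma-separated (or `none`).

A, B, D, F, G

A → match
B → match
C → no match
D → match
E → no match
F → match
G → match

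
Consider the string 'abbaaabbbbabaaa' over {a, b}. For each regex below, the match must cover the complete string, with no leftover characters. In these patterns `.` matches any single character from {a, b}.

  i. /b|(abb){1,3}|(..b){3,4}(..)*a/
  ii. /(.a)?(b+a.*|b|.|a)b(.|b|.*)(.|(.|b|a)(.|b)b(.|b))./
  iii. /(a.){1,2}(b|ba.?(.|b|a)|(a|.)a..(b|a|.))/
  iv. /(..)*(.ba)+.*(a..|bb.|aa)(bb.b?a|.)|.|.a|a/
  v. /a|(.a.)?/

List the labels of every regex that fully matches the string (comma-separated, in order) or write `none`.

i → no match
ii → match
iii → no match
iv → match
v → no match

ii, iv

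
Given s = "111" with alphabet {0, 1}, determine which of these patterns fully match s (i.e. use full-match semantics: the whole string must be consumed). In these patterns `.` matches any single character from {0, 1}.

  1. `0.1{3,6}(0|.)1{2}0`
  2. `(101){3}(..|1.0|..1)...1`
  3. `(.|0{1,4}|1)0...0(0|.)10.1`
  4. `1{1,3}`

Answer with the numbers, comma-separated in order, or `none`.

1 → no match — must start with "0"
2 → no match — must start with "101"
3 → no match
4 → match

4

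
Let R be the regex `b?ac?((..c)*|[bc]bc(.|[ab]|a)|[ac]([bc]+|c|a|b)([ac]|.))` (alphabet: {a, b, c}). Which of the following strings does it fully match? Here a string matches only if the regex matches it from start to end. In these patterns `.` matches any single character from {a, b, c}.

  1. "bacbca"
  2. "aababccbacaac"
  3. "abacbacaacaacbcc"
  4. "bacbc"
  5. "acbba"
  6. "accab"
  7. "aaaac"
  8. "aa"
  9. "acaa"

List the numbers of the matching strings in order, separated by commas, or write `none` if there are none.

1, 3, 4, 5, 6, 9

1 → match
2 → no match
3 → match
4 → match
5 → match
6 → match
7 → no match
8 → no match
9 → match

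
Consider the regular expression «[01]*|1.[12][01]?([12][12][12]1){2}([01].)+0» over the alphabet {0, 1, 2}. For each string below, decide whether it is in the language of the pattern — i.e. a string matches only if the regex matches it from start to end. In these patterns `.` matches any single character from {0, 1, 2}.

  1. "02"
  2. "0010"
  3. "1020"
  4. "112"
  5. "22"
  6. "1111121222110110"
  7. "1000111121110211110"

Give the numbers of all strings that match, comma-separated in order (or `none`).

1 → no match
2 → match
3 → no match
4 → no match
5 → no match
6 → match
7 → no match

2, 6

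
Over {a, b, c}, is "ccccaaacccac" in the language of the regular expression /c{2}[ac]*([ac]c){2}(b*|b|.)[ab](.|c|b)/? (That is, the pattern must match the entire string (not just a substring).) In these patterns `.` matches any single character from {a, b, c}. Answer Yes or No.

Yes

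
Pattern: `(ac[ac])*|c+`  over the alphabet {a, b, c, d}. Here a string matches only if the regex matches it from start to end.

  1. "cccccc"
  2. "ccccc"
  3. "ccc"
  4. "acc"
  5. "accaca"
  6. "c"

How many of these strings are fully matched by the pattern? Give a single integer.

6

1 → match
2 → match
3 → match
4 → match
5 → match
6 → match
Total matched: 6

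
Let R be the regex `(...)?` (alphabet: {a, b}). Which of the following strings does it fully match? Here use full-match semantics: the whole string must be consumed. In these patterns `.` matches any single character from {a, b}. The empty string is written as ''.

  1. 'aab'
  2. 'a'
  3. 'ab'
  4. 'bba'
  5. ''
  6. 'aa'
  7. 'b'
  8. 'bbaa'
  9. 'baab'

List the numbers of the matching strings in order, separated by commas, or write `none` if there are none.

1 → match
2 → no match
3 → no match
4 → match
5 → match
6 → no match
7 → no match
8 → no match
9 → no match

1, 4, 5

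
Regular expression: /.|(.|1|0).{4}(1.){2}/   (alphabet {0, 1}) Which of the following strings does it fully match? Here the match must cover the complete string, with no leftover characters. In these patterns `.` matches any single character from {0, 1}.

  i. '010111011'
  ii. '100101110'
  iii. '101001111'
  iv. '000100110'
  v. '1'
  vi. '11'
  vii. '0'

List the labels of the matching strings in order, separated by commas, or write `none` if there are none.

i, ii, iii, v, vii

i → match
ii → match
iii → match
iv → no match
v → match
vi → no match
vii → match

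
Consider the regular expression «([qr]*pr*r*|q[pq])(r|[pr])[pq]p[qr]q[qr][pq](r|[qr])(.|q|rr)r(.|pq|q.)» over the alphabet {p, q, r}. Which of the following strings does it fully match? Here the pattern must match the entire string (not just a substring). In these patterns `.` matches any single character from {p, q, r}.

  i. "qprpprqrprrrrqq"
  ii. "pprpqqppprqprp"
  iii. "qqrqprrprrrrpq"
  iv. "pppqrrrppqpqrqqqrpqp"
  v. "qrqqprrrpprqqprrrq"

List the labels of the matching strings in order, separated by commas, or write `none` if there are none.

i → match
ii → no match
iii → no match
iv → no match
v → match

i, v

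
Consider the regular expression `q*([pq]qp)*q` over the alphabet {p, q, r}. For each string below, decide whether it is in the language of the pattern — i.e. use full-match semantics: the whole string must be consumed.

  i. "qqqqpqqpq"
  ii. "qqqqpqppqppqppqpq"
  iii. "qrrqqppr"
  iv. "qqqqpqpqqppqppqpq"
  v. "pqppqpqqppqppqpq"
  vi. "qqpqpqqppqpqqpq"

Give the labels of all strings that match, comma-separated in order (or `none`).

i. "qqqqpqqpq" → match
ii → match
iii. "qrrqqppr" → no match — must end with "q"
iv → match
v → match
vi → match

i, ii, iv, v, vi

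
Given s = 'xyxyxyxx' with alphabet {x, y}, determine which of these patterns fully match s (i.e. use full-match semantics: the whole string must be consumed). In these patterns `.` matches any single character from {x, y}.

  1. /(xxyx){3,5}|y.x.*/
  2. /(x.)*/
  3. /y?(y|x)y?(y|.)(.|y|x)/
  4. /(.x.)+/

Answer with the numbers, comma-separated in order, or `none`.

1 → no match
2 → match
3 → no match
4 → no match

2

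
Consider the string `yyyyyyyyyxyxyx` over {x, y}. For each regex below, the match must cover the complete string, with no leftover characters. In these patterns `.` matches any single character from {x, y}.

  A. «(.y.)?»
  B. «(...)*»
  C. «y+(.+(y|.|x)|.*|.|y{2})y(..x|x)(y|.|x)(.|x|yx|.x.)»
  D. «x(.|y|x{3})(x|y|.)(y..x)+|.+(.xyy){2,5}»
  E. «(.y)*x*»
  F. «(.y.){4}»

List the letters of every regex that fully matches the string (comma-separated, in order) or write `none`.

A → no match
B → no match
C → match
D → no match
E → no match
F → no match

C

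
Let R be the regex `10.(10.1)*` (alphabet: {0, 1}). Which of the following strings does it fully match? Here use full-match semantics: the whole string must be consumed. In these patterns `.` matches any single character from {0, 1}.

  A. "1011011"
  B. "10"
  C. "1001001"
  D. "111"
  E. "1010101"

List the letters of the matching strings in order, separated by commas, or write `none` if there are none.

A, C

A → match
B → no match
C → match
D → no match — must start with "10"
E → no match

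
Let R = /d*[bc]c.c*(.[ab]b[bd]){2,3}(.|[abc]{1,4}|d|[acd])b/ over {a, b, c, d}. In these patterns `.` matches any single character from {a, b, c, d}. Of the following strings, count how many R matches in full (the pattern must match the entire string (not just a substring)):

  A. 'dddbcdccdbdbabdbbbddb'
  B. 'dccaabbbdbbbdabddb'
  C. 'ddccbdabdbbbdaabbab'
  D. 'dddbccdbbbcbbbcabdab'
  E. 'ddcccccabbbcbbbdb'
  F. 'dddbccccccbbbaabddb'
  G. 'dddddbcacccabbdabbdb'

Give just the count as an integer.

6

A → no match
B → match
C → match
D → match
E → match
F → match
G → match
Total matched: 6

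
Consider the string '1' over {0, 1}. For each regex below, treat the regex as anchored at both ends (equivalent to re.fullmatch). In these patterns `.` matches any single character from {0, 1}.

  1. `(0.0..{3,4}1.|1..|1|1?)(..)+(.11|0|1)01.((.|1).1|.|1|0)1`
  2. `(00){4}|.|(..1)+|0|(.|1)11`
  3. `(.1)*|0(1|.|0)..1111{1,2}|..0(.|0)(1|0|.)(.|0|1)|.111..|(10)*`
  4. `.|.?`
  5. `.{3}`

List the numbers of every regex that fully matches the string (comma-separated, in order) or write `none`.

1 → no match
2 → match
3 → no match
4 → match
5 → no match

2, 4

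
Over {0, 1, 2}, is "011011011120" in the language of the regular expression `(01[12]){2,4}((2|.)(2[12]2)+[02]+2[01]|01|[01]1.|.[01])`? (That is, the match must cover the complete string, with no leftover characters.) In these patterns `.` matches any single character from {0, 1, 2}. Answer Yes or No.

No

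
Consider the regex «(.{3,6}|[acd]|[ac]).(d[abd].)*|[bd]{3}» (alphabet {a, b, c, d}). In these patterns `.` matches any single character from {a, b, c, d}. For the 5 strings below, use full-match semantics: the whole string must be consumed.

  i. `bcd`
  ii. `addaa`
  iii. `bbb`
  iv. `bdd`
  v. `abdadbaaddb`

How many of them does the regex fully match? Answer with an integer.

i → no match
ii → match
iii → match
iv → match
v → no match
Total matched: 3

3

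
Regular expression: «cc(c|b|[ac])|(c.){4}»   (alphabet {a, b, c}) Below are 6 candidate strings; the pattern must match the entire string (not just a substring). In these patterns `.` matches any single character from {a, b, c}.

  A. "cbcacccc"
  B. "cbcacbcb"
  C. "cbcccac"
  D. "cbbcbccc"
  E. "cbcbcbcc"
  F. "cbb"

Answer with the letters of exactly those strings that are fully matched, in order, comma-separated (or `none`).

A, B, E

A → match
B → match
C → no match
D → no match
E → match
F → no match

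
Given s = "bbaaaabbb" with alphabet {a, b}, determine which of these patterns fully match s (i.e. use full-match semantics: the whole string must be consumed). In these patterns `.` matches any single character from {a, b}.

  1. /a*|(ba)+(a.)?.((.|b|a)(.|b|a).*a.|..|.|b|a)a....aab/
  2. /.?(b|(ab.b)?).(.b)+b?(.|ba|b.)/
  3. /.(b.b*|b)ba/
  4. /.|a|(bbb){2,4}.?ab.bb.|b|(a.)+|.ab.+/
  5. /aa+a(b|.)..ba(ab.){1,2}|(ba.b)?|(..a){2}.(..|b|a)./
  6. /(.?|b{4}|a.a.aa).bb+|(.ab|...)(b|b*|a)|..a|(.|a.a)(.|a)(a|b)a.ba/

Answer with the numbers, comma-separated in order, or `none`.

5

1 → no match
2 → no match
3 → no match — must end with "ba"
4 → no match
5 → match
6 → no match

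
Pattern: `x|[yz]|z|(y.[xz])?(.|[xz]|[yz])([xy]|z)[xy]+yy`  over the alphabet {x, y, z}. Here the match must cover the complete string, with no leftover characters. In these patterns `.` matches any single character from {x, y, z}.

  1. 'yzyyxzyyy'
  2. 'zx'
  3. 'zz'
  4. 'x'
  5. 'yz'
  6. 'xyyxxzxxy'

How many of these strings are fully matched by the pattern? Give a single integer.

1. 'yzyyxzyyy' → no match
2. 'zx' → no match
3. 'zz' → no match
4. 'x' → match
5. 'yz' → no match
6. 'xyyxxzxxy' → no match
Total matched: 1

1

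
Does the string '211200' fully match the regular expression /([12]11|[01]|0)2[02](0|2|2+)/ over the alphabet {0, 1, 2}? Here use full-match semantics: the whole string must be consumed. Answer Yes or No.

Yes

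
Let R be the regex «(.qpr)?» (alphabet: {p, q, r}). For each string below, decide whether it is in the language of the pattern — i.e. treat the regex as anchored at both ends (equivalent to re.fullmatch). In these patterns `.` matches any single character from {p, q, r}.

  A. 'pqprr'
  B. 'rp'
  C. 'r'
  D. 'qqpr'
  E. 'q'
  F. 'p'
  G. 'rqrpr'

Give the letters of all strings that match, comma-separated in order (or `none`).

D

A → no match
B → no match
C → no match
D → match
E → no match
F → no match
G → no match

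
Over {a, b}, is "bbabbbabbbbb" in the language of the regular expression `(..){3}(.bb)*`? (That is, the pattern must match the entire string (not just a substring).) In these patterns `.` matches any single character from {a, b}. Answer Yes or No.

Yes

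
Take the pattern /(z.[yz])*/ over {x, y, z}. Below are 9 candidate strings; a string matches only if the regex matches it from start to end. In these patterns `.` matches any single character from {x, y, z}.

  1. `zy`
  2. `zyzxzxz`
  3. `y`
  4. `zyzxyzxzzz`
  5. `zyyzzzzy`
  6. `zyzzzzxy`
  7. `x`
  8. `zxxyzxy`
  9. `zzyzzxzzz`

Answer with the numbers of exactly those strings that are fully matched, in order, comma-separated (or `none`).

1 → no match
2 → no match
3 → no match
4 → no match
5 → no match
6 → no match
7 → no match
8 → no match
9 → no match

none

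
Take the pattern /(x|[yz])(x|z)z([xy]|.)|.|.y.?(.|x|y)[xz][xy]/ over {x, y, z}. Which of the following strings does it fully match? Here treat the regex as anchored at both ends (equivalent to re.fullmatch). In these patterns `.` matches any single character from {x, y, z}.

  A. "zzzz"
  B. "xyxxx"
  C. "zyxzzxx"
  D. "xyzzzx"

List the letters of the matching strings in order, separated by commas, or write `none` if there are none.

A → match
B → match
C → no match
D → match

A, B, D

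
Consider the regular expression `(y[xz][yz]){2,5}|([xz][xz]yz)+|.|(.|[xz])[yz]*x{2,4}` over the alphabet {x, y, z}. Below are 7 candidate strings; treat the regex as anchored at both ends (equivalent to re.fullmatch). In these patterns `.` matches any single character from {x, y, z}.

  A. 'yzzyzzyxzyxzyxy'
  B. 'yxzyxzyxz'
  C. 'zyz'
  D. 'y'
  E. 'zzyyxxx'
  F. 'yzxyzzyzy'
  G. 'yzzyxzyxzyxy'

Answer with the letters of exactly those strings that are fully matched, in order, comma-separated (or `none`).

A, B, D, E, G

A → match
B → match
C → no match
D → match
E → match
F → no match
G → match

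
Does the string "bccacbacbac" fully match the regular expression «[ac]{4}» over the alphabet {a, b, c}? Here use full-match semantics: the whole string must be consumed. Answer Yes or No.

No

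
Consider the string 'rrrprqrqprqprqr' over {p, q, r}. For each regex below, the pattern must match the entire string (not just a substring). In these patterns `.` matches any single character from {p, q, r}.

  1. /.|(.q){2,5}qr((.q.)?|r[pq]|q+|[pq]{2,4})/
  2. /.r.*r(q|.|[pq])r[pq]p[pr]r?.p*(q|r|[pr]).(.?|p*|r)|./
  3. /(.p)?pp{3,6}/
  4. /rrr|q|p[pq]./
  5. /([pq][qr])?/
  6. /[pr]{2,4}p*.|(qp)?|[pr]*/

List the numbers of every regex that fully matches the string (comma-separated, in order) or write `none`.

2

1 → no match
2 → match
3 → no match — must end with 'p'
4 → no match
5 → no match
6 → no match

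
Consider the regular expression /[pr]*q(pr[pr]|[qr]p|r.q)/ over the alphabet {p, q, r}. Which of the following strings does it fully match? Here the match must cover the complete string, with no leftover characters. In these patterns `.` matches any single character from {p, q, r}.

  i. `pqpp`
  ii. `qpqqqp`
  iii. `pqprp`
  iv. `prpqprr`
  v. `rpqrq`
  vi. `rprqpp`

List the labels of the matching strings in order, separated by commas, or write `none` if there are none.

i. `pqpp` → no match
ii. `qpqqqp` → no match
iii. `pqprp` → match
iv. `prpqprr` → match
v. `rpqrq` → no match
vi. `rprqpp` → no match

iii, iv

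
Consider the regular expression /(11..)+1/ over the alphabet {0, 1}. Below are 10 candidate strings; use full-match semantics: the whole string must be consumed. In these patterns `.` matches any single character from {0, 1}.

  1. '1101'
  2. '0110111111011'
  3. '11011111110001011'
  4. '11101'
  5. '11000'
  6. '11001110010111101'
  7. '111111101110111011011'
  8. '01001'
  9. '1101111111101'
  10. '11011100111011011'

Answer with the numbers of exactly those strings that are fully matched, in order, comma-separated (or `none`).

4, 7, 9, 10

1 → no match
2 → no match — must start with '11'
3 → no match
4 → match
5 → no match — must end with '1'
6 → no match
7 → match
8 → no match — must start with '11'
9 → match
10 → match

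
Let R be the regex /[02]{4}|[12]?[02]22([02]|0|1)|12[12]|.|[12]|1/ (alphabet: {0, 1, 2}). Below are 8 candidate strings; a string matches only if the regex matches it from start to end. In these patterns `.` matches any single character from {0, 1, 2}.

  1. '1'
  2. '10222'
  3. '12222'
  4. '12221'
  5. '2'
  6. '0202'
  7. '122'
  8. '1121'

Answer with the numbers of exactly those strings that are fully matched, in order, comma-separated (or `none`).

1 → match
2 → match
3 → match
4 → match
5 → match
6 → match
7 → match
8 → no match

1, 2, 3, 4, 5, 6, 7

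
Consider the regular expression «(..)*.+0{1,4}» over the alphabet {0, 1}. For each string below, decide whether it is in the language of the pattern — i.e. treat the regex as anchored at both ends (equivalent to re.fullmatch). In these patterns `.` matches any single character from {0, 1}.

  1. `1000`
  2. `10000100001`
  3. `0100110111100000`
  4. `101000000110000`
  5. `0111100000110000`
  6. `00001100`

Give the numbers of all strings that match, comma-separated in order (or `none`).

1 → match
2 → no match — must end with `0`
3 → match
4 → match
5 → match
6 → match

1, 3, 4, 5, 6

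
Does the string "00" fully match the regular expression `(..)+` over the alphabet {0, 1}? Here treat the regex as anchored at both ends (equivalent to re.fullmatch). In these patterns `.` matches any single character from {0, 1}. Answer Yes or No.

Yes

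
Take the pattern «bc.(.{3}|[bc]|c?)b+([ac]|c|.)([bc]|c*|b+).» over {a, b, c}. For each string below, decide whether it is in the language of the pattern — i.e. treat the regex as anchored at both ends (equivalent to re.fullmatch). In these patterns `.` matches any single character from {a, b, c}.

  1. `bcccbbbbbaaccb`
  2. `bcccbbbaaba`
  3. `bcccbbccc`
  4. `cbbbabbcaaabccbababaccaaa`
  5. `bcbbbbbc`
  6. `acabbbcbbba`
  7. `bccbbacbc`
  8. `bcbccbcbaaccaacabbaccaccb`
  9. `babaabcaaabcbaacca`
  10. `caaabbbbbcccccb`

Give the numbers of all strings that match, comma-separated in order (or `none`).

1 → no match
2. `bcccbbbaaba` → no match
3. `bcccbbccc` → match
4 → no match — must start with `bc`
5. `bcbbbbbc` → match
6. `acabbbcbbba` → no match — must start with `bc`
7. `bccbbacbc` → no match
8 → no match
9 → no match — must start with `bc`
10 → no match — must start with `bc`

3, 5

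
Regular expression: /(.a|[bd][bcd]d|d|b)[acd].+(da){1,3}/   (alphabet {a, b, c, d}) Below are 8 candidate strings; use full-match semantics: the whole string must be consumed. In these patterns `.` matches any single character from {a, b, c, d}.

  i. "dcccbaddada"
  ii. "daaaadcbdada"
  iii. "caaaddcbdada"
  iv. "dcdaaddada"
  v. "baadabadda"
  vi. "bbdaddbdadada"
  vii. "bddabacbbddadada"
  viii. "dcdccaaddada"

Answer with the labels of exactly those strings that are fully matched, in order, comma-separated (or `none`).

i, ii, iii, iv, v, vi, vii, viii

i → match
ii → match
iii → match
iv → match
v → match
vi → match
vii → match
viii → match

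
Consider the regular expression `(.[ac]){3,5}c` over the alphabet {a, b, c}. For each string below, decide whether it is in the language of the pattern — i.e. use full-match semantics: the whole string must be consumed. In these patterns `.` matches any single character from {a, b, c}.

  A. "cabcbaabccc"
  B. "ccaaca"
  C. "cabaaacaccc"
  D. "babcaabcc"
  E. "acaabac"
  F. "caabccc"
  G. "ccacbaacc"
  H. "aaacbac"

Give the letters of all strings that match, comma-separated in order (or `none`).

A. "cabcbaabccc" → no match
B. "ccaaca" → no match — must end with "c"
C. "cabaaacaccc" → match
D. "babcaabcc" → match
E. "acaabac" → match
F. "caabccc" → no match
G. "ccacbaacc" → match
H. "aaacbac" → match

C, D, E, G, H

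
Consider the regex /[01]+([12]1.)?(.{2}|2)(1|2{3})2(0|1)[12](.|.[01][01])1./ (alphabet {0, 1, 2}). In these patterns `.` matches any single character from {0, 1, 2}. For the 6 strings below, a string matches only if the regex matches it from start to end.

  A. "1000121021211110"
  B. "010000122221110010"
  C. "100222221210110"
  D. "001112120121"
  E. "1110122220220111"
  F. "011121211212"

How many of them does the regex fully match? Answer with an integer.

5

A → match
B → match
C → match
D → no match
E → match
F → match
Total matched: 5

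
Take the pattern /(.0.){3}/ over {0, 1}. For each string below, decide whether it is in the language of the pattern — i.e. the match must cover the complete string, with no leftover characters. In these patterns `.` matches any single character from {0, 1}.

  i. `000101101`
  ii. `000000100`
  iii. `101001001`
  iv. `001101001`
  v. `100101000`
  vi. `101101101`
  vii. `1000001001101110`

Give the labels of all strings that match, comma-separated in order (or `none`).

i → match
ii → match
iii → match
iv → match
v → match
vi → match
vii → no match

i, ii, iii, iv, v, vi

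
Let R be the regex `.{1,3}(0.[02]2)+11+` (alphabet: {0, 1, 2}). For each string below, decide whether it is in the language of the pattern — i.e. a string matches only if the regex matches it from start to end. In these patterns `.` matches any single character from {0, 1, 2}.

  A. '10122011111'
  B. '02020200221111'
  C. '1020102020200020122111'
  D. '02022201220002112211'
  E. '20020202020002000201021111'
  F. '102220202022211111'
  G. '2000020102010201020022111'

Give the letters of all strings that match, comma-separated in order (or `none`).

A → no match
B → match
C → match
D → no match
E → match
F → match
G → match

B, C, E, F, G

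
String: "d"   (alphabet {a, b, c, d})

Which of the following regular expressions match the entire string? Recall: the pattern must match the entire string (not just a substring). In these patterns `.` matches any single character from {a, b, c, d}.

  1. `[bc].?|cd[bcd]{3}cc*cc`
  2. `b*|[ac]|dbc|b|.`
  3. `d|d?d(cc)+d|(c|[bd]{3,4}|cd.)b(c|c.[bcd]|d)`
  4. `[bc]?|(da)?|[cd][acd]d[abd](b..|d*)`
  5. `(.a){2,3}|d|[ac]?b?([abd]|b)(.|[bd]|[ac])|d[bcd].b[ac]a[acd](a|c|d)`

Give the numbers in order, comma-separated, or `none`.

2, 3, 5

1 → no match
2 → match
3 → match
4 → no match
5 → match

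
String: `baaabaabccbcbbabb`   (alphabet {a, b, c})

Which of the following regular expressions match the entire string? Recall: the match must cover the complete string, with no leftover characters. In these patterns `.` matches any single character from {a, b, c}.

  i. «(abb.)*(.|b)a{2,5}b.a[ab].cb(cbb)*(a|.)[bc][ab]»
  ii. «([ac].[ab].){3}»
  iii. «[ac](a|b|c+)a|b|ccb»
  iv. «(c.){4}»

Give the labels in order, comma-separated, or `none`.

i

i → match
ii → no match
iii → no match
iv → no match — must start with `c`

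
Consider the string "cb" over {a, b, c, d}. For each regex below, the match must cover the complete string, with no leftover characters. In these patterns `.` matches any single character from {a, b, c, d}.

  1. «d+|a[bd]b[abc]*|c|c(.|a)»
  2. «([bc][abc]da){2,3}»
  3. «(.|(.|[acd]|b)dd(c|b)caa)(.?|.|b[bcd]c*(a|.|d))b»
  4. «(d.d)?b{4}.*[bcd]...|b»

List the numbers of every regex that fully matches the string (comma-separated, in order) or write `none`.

1 → match
2 → no match — must end with "da"
3 → match
4 → no match

1, 3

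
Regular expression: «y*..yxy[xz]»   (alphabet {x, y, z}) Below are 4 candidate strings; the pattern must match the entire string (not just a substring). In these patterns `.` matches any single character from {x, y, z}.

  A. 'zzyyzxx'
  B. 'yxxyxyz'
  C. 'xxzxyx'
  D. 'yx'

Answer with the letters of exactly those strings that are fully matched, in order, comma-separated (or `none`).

A. 'zzyyzxx' → no match
B. 'yxxyxyz' → match
C. 'xxzxyx' → no match
D. 'yx' → no match

B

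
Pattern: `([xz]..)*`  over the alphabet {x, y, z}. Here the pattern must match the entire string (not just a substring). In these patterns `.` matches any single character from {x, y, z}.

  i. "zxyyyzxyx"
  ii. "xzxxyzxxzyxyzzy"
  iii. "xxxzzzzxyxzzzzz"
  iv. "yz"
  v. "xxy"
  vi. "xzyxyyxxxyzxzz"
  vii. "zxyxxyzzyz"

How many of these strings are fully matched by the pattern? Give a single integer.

i → no match
ii → no match
iii → match
iv → no match
v → match
vi → no match
vii → no match
Total matched: 2

2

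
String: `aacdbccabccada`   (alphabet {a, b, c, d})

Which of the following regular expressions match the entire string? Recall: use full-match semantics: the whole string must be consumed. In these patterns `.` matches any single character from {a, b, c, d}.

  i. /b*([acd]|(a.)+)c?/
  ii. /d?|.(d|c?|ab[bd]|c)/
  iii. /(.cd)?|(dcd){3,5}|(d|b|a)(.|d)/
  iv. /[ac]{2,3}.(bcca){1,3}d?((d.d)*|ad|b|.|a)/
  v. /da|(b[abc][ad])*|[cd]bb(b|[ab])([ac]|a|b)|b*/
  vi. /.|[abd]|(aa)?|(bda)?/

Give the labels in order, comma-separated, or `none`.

i → no match
ii → no match
iii → no match
iv → match
v → no match
vi → no match

iv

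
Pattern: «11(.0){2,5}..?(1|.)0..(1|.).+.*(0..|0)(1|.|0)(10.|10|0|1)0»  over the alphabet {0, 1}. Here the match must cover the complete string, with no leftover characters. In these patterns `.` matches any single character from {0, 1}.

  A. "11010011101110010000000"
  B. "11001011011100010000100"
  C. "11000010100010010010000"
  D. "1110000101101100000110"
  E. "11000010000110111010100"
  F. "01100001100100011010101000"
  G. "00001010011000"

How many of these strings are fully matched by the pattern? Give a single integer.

4

A → no match
B → match
C → match
D → match
E → match
F → no match — must start with "11"
G → no match — must start with "11"
Total matched: 4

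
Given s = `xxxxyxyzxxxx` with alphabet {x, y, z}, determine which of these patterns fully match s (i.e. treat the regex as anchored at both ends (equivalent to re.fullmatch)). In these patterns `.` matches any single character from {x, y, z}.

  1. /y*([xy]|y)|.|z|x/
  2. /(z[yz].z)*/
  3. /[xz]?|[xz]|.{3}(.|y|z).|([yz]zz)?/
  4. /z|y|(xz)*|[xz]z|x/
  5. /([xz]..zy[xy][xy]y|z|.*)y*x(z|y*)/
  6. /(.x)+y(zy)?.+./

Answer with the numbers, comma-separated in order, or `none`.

1 → no match
2 → no match
3 → no match
4 → no match
5 → match
6 → match

5, 6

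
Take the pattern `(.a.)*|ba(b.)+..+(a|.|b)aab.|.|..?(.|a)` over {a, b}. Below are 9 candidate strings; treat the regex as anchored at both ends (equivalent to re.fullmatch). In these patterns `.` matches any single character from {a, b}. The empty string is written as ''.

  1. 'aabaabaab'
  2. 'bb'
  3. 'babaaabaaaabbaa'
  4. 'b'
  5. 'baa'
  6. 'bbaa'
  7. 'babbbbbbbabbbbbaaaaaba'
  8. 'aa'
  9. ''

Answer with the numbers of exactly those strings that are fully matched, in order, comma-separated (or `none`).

1, 2, 3, 4, 5, 7, 8, 9

1 → match
2 → match
3 → match
4 → match
5 → match
6 → no match
7 → match
8 → match
9 → match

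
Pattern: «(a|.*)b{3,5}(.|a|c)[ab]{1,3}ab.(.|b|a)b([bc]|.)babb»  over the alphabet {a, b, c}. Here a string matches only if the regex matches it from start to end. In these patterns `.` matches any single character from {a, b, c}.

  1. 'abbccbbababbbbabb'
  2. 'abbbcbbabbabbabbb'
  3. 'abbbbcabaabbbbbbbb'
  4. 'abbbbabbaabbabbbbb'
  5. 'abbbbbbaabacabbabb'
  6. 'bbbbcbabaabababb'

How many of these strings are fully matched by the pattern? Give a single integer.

1 → no match
2 → no match — must end with 'babb'
3 → no match — must end with 'babb'
4 → no match — must end with 'babb'
5 → no match
6 → match
Total matched: 1

1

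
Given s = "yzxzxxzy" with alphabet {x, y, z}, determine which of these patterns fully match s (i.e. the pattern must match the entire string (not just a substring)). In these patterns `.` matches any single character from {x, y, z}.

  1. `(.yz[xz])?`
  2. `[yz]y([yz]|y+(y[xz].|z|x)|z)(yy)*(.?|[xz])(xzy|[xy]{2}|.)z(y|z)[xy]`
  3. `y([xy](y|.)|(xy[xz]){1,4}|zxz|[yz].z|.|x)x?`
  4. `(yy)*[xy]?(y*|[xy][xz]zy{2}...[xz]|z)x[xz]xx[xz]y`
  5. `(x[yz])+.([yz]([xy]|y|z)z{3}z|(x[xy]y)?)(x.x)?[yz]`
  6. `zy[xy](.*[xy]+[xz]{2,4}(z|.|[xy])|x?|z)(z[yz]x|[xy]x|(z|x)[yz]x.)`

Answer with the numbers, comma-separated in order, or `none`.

4

1 → no match
2 → no match
3 → no match
4 → match
5 → no match — must start with "x"
6 → no match — must start with "zy"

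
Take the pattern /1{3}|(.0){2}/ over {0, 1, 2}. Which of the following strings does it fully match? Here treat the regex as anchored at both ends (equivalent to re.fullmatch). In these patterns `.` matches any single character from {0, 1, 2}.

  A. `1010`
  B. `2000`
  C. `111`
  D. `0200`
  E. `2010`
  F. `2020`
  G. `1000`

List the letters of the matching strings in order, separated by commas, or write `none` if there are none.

A, B, C, E, F, G

A. `1010` → match
B. `2000` → match
C. `111` → match
D. `0200` → no match
E. `2010` → match
F. `2020` → match
G. `1000` → match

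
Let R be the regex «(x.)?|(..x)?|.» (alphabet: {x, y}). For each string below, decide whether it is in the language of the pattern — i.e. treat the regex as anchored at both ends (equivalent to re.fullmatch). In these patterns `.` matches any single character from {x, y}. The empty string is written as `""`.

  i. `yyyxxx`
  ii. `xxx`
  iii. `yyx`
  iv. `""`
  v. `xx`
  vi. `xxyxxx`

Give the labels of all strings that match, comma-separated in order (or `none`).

ii, iii, iv, v

i → no match
ii → match
iii → match
iv → match
v → match
vi → no match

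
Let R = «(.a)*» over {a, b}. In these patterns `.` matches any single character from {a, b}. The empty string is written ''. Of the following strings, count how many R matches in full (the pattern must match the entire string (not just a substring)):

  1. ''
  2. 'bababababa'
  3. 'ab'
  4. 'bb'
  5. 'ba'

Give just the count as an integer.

3

1 → match
2 → match
3 → no match
4 → no match
5 → match
Total matched: 3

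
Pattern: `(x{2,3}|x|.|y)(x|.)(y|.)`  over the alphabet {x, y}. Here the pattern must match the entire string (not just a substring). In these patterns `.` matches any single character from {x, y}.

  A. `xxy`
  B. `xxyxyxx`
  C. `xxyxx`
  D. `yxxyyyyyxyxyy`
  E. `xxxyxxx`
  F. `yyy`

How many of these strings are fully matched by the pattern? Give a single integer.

A → match
B → no match
C → no match
D → no match
E → no match
F → match
Total matched: 2

2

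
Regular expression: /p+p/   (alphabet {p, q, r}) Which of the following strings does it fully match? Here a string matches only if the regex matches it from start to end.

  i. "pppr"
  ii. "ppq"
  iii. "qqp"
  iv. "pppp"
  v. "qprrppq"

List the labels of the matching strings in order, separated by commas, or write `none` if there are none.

iv

i → no match — must end with "pp"
ii → no match — must end with "pp"
iii → no match — must start with "p"
iv → match
v → no match — must start with "p"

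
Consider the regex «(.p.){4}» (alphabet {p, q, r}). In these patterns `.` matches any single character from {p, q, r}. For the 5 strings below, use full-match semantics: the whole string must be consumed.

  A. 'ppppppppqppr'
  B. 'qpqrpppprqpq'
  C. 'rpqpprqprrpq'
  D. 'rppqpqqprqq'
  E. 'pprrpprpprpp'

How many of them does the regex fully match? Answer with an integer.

4

A. 'ppppppppqppr' → match
B. 'qpqrpppprqpq' → match
C. 'rpqpprqprrpq' → match
D. 'rppqpqqprqq' → no match
E. 'pprrpprpprpp' → match
Total matched: 4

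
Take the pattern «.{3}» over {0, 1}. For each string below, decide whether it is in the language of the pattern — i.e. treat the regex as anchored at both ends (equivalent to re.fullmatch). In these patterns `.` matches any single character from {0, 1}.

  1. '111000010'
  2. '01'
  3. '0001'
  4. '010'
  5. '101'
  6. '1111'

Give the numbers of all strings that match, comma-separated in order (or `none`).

4, 5

1 → no match
2 → no match
3 → no match
4 → match
5 → match
6 → no match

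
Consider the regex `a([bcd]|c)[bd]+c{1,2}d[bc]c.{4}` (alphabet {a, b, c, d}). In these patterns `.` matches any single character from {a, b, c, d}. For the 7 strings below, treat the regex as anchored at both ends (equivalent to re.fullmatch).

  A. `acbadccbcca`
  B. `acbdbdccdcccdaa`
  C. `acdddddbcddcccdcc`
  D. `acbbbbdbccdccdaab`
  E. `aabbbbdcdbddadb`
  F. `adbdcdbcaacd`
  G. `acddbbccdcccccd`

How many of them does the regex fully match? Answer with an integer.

4

A. `acbadccbcca` → no match
B → match
C → no match
D → match
E → no match
F. `adbdcdbcaacd` → match
G → match
Total matched: 4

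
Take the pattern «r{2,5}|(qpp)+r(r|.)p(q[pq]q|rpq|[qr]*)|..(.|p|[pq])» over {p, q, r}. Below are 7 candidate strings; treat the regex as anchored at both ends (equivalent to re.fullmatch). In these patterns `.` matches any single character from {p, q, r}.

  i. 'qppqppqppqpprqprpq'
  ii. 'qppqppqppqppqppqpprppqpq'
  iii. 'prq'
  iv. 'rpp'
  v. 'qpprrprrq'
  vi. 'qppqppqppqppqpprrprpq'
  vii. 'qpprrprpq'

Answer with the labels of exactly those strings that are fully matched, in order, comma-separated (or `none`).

i, ii, iii, iv, v, vi, vii

i → match
ii → match
iii → match
iv → match
v → match
vi → match
vii → match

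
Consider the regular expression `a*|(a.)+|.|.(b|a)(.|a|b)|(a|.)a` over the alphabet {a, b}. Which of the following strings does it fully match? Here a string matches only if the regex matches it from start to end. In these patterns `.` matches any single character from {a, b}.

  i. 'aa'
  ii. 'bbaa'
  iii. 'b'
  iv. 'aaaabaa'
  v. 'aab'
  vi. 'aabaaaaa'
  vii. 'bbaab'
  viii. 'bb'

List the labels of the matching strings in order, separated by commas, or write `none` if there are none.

i, iii, v

i → match
ii → no match
iii → match
iv → no match
v → match
vi → no match
vii → no match
viii → no match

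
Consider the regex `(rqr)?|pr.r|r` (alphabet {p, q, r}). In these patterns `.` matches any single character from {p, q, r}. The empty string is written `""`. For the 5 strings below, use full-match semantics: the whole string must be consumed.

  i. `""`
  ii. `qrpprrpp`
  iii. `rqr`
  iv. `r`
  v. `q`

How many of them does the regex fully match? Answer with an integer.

i. `""` → match
ii. `qrpprrpp` → no match
iii. `rqr` → match
iv. `r` → match
v. `q` → no match
Total matched: 3

3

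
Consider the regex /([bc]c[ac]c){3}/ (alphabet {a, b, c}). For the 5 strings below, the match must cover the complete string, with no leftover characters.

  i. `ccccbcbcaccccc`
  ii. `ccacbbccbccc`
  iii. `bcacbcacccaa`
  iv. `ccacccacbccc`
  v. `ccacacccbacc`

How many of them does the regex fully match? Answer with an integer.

1

i → no match
ii. `ccacbbccbccc` → no match
iii. `bcacbcacccaa` → no match — must end with `c`
iv. `ccacccacbccc` → match
v. `ccacacccbacc` → no match
Total matched: 1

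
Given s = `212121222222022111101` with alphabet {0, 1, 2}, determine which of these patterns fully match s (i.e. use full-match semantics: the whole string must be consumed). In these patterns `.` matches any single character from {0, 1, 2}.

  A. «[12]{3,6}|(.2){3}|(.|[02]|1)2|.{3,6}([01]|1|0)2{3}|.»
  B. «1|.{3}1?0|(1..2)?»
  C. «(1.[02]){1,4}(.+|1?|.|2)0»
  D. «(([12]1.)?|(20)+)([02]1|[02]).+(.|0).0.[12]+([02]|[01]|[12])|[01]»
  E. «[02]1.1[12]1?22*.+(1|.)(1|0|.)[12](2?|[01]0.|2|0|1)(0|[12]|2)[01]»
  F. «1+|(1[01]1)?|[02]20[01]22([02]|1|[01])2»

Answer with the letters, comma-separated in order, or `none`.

A → no match
B → no match
C → no match — must start with `1`
D → no match
E → match
F → no match

E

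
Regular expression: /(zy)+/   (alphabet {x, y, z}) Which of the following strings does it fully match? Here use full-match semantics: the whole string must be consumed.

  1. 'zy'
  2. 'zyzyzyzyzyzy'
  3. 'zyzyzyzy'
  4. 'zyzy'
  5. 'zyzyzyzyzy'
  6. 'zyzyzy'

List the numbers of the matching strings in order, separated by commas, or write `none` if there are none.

1 → match
2 → match
3 → match
4 → match
5 → match
6 → match

1, 2, 3, 4, 5, 6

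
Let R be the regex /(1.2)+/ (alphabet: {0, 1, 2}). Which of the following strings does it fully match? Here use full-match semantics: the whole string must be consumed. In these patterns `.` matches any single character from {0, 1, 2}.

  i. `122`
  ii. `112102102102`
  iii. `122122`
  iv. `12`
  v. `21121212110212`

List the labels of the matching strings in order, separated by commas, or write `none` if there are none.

i, ii, iii

i. `122` → match
ii. `112102102102` → match
iii. `122122` → match
iv. `12` → no match
v → no match — must start with `1`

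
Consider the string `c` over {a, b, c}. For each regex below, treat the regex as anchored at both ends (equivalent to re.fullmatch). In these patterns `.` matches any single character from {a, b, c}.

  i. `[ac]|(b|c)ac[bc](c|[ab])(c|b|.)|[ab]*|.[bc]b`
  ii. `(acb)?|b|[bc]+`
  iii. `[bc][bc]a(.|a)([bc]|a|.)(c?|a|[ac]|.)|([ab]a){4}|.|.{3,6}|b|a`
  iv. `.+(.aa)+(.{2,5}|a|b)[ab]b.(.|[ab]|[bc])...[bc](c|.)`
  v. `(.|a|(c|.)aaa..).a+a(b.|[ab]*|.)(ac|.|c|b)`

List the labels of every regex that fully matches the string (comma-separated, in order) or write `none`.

i, ii, iii

i → match
ii → match
iii → match
iv → no match
v → no match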